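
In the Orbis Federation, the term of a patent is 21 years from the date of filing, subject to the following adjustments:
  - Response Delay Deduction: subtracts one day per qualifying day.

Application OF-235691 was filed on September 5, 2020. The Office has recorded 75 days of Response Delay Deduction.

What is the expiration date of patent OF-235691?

June 22, 2041

Base term: filing date + 21 years → 5 September 2041.
Response Delay Deduction: −75 days → 22 June 2041.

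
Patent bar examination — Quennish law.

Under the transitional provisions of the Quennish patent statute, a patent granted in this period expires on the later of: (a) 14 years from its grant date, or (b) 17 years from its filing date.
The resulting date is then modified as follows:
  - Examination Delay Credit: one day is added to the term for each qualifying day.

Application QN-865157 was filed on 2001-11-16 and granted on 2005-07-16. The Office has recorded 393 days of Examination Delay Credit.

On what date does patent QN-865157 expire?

2020-08-12

(a) grant + 14 years → 16 July 2019.
(b) filing + 17 years → 16 November 2018.
Later of the two: 16 July 2019.
Examination Delay Credit: +393 days → 12 August 2020.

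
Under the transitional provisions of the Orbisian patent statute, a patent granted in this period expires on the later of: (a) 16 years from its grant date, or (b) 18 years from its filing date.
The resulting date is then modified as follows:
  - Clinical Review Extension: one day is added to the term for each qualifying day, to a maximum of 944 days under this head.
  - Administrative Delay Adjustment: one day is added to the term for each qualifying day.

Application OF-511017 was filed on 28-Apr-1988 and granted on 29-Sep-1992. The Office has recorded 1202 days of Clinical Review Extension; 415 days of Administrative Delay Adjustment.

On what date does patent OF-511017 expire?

(a) grant + 16 years → 29 September 2008.
(b) filing + 18 years → 28 April 2006.
Later of the two: 29 September 2008.
Clinical Review Extension: 1202 days claimed exceeds the 944-day cap, so +944 days → 1 May 2011.
Administrative Delay Adjustment: +415 days → 19 June 2012.

2012-06-19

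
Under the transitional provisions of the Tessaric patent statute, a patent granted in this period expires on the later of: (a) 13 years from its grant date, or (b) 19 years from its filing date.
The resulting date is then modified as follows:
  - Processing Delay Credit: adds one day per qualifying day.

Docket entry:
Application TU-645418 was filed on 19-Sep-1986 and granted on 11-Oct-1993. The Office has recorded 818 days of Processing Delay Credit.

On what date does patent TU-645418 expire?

2009-01-06

(a) grant + 13 years → 11 October 2006.
(b) filing + 19 years → 19 September 2005.
Later of the two: 11 October 2006.
Processing Delay Credit: +818 days → 6 January 2009.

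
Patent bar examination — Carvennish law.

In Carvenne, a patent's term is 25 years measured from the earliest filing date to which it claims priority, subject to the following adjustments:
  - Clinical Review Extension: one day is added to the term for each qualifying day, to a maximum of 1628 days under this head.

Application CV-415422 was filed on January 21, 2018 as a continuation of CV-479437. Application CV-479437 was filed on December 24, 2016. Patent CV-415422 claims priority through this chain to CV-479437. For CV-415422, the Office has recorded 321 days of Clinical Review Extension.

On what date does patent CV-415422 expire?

November 10, 2042

Earliest priority filing: 24 December 2016.
Base term: 24 December 2016 + 25 years → 24 December 2041.
Clinical Review Extension: 321 days (within the 1628-day cap) → +321 days → 10 November 2042.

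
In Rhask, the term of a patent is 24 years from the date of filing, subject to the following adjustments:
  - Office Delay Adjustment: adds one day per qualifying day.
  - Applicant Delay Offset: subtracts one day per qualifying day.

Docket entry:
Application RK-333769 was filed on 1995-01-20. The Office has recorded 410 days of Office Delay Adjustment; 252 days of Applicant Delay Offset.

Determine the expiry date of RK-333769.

Base term: filing date + 24 years → 20 January 2019.
Office Delay Adjustment: +410 days → 5 March 2020.
Applicant Delay Offset: −252 days → 27 June 2019.

2019-06-27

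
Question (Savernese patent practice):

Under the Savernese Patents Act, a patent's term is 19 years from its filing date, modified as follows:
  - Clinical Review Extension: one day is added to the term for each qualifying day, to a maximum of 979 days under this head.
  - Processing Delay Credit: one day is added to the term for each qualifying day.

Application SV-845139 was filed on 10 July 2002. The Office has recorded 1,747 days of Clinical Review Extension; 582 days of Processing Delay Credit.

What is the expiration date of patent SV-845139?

Base term: filing date + 19 years → 10 July 2021.
Clinical Review Extension: 1747 days claimed exceeds the 979-day cap, so +979 days → 15 March 2024.
Processing Delay Credit: +582 days → 18 October 2025.

2025-10-18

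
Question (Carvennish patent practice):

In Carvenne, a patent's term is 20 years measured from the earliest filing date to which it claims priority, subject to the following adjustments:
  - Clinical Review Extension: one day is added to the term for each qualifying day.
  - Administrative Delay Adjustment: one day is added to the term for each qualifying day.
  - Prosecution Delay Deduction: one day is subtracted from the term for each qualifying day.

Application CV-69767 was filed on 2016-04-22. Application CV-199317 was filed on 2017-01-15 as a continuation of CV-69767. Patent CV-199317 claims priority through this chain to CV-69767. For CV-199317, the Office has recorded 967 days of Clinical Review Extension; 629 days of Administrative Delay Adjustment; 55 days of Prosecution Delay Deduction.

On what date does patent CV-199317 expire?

Earliest priority filing: 22 April 2016.
Base term: 22 April 2016 + 20 years → 22 April 2036.
Clinical Review Extension: +967 days → 15 December 2038.
Administrative Delay Adjustment: +629 days → 4 September 2040.
Prosecution Delay Deduction: −55 days → 11 July 2040.

July 11, 2040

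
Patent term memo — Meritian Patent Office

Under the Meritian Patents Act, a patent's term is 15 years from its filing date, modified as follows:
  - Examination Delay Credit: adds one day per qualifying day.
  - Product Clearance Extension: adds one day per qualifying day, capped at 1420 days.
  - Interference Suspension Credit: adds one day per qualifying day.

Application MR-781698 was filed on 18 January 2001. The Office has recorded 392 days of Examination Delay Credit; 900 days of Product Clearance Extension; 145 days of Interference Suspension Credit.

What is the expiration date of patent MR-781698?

December 25, 2019

Base term: filing date + 15 years → 18 January 2016.
Examination Delay Credit: +392 days → 13 February 2017.
Product Clearance Extension: 900 days (within the 1420-day cap) → +900 days → 2 August 2019.
Interference Suspension Credit: +145 days → 25 December 2019.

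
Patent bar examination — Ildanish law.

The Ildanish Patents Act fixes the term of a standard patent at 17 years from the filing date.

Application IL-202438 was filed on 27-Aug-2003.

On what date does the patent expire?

2020-08-27

Filing date + 17 years → 27 August 2020.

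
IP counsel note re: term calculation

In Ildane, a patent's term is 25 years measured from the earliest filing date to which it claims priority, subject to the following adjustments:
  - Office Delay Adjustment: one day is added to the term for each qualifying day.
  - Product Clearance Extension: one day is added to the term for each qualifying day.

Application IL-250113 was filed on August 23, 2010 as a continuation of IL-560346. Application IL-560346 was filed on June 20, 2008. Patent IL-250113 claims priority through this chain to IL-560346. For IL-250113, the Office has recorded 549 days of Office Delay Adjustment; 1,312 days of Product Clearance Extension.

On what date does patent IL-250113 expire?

Earliest priority filing: 20 June 2008.
Base term: 20 June 2008 + 25 years → 20 June 2033.
Office Delay Adjustment: +549 days → 21 December 2034.
Product Clearance Extension: +1312 days → 25 July 2038.

2038-07-25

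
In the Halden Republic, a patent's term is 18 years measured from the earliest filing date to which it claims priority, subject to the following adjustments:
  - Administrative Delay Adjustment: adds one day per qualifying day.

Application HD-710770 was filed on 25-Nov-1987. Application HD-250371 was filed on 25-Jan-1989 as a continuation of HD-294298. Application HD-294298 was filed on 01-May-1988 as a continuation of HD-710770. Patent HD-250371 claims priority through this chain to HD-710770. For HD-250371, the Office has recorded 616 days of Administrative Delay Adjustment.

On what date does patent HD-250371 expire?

Earliest priority filing: 25 November 1987.
Base term: 25 November 1987 + 18 years → 25 November 2005.
Administrative Delay Adjustment: +616 days → 3 August 2007.

August 3, 2007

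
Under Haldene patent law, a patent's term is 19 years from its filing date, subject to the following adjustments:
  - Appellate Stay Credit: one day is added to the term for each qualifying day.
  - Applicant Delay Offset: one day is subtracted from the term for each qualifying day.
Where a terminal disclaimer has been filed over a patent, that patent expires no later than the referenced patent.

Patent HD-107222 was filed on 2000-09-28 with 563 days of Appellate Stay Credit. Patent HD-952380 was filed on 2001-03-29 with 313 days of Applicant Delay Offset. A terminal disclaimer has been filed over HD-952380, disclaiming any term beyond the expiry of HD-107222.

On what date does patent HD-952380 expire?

2019-05-21

Natural term of HD-952380:
  Base: filing + 19 years → 29 March 2020.
  Applicant Delay Offset: −313 days → 21 May 2019.
Expiry of referenced patent HD-107222:
  Base: filing + 19 years → 28 September 2019.
  Appellate Stay Credit: +563 days → 13 April 2021.
Terminal disclaimer: HD-952380 expires on the earlier of 21 May 2019 and 13 April 2021.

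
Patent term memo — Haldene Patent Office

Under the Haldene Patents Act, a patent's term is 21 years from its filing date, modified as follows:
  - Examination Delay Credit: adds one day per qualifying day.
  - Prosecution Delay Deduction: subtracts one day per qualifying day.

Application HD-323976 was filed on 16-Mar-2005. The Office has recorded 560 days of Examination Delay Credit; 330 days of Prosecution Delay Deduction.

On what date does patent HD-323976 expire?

Base term: filing date + 21 years → 16 March 2026.
Examination Delay Credit: +560 days → 27 September 2027.
Prosecution Delay Deduction: −330 days → 1 November 2026.

2026-11-01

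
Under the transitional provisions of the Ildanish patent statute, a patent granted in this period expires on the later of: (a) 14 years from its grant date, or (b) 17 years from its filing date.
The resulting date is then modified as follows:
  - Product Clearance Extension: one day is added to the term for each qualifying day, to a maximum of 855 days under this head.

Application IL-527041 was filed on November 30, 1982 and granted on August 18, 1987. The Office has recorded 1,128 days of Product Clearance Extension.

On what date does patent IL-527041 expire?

December 21, 2003

(a) grant + 14 years → 18 August 2001.
(b) filing + 17 years → 30 November 1999.
Later of the two: 18 August 2001.
Product Clearance Extension: 1128 days claimed exceeds the 855-day cap, so +855 days → 21 December 2003.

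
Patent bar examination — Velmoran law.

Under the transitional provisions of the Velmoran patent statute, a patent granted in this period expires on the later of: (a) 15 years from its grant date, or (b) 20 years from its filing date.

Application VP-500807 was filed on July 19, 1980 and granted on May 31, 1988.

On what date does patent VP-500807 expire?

(a) grant + 15 years → 31 May 2003.
(b) filing + 20 years → 19 July 2000.
Later of the two: 31 May 2003.

May 31, 2003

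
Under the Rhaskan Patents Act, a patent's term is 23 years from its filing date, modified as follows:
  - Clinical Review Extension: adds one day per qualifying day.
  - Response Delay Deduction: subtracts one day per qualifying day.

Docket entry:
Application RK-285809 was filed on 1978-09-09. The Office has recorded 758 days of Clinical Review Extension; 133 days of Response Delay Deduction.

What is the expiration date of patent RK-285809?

Base term: filing date + 23 years → 9 September 2001.
Clinical Review Extension: +758 days → 7 October 2003.
Response Delay Deduction: −133 days → 27 May 2003.

2003-05-27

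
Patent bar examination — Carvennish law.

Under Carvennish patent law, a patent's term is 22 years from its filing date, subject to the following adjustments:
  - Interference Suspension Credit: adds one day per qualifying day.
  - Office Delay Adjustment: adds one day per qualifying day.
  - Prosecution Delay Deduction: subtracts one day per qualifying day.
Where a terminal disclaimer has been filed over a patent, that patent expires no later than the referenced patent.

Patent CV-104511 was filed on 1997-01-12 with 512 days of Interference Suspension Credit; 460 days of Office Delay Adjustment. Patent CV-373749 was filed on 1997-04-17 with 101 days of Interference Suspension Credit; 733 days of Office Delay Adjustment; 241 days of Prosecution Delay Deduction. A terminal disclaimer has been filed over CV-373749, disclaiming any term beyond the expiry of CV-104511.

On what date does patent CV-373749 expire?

November 30, 2020

Natural term of CV-373749:
  Base: filing + 22 years → 17 April 2019.
  Interference Suspension Credit: +101 days → 27 July 2019.
  Office Delay Adjustment: +733 days → 29 July 2021.
  Prosecution Delay Deduction: −241 days → 30 November 2020.
Expiry of referenced patent CV-104511:
  Base: filing + 22 years → 12 January 2019.
  Interference Suspension Credit: +512 days → 7 June 2020.
  Office Delay Adjustment: +460 days → 10 September 2021.
Terminal disclaimer: CV-373749 expires on the earlier of 30 November 2020 and 10 September 2021.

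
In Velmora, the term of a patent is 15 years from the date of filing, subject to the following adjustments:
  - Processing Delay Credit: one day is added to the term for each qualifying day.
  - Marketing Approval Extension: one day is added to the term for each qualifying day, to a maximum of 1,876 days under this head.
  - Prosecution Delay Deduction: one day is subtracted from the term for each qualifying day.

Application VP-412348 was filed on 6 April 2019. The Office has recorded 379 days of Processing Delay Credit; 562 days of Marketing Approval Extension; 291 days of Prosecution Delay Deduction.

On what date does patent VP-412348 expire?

2036-01-16

Base term: filing date + 15 years → 6 April 2034.
Processing Delay Credit: +379 days → 20 April 2035.
Marketing Approval Extension: 562 days (within the 1876-day cap) → +562 days → 2 November 2036.
Prosecution Delay Deduction: −291 days → 16 January 2036.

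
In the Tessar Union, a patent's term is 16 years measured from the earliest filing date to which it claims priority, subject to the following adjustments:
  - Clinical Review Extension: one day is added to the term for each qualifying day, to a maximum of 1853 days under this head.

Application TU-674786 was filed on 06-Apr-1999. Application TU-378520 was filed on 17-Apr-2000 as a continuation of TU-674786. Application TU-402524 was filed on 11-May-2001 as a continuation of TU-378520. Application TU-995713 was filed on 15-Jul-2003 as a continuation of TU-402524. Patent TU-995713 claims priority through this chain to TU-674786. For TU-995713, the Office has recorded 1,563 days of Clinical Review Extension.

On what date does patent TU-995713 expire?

July 17, 2019

Earliest priority filing: 6 April 1999.
Base term: 6 April 1999 + 16 years → 6 April 2015.
Clinical Review Extension: 1563 days (within the 1853-day cap) → +1563 days → 17 July 2019.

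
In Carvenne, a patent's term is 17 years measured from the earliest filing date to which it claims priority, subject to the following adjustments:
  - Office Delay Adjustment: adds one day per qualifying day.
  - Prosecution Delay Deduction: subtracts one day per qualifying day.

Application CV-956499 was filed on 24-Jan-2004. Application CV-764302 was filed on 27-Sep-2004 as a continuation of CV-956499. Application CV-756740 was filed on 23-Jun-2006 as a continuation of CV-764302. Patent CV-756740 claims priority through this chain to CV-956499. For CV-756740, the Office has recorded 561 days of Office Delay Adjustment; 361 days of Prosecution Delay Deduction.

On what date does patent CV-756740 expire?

Earliest priority filing: 24 January 2004.
Base term: 24 January 2004 + 17 years → 24 January 2021.
Office Delay Adjustment: +561 days → 8 August 2022.
Prosecution Delay Deduction: −361 days → 12 August 2021.

August 12, 2021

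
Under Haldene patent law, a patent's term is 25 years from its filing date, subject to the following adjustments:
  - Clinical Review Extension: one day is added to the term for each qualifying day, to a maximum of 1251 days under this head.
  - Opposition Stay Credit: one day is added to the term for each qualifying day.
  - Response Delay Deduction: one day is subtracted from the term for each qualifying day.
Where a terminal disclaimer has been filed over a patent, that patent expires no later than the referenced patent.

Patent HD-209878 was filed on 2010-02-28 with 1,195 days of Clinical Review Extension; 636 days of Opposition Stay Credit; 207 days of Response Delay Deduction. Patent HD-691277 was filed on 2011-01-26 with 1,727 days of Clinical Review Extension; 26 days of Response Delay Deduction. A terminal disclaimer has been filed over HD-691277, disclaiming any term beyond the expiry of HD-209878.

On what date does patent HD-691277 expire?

Natural term of HD-691277:
  Base: filing + 25 years → 26 January 2036.
  Clinical Review Extension: 1727 days claimed exceeds the 1251-day cap, so +1251 days → 30 June 2039.
  Response Delay Deduction: −26 days → 4 June 2039.
Expiry of referenced patent HD-209878:
  Base: filing + 25 years → 28 February 2035.
  Clinical Review Extension: 1195 days (within the 1251-day cap) → +1195 days → 7 June 2038.
  Opposition Stay Credit: +636 days → 4 March 2040.
  Response Delay Deduction: −207 days → 10 August 2039.
Terminal disclaimer: HD-691277 expires on the earlier of 4 June 2039 and 10 August 2039.

2039-06-04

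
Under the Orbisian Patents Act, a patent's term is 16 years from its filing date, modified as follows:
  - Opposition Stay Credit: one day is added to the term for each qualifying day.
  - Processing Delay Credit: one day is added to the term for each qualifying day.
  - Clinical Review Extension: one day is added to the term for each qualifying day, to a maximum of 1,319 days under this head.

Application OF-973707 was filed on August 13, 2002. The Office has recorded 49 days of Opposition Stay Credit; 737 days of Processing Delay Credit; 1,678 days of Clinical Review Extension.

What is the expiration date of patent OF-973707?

Base term: filing date + 16 years → 13 August 2018.
Opposition Stay Credit: +49 days → 1 October 2018.
Processing Delay Credit: +737 days → 7 October 2020.
Clinical Review Extension: 1678 days claimed exceeds the 1319-day cap, so +1319 days → 18 May 2024.

2024-05-18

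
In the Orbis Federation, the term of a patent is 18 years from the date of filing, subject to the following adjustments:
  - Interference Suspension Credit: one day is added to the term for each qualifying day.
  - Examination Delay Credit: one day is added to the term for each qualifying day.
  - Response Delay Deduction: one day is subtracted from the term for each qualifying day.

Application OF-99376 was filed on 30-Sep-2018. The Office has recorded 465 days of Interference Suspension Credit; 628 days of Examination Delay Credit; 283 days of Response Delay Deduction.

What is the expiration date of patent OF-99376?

Base term: filing date + 18 years → 30 September 2036.
Interference Suspension Credit: +465 days → 8 January 2038.
Examination Delay Credit: +628 days → 28 September 2039.
Response Delay Deduction: −283 days → 19 December 2038.

December 19, 2038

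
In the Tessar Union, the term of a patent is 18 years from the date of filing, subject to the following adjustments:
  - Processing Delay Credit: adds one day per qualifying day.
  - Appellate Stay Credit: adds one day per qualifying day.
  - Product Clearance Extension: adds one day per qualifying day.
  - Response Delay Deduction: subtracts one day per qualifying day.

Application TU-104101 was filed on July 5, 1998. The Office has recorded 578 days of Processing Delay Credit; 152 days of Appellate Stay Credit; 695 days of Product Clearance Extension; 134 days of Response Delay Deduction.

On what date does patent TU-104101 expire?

Base term: filing date + 18 years → 5 July 2016.
Processing Delay Credit: +578 days → 3 February 2018.
Appellate Stay Credit: +152 days → 5 July 2018.
Product Clearance Extension: +695 days → 30 May 2020.
Response Delay Deduction: −134 days → 17 January 2020.

2020-01-17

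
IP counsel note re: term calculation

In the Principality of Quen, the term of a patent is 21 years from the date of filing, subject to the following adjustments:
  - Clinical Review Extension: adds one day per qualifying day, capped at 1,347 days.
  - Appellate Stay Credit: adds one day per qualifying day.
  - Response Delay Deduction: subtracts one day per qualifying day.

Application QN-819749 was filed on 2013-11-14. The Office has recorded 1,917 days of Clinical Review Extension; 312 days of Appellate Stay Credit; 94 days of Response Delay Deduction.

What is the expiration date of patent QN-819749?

2039-02-26

Base term: filing date + 21 years → 14 November 2034.
Clinical Review Extension: 1917 days claimed exceeds the 1347-day cap, so +1347 days → 23 July 2038.
Appellate Stay Credit: +312 days → 31 May 2039.
Response Delay Deduction: −94 days → 26 February 2039.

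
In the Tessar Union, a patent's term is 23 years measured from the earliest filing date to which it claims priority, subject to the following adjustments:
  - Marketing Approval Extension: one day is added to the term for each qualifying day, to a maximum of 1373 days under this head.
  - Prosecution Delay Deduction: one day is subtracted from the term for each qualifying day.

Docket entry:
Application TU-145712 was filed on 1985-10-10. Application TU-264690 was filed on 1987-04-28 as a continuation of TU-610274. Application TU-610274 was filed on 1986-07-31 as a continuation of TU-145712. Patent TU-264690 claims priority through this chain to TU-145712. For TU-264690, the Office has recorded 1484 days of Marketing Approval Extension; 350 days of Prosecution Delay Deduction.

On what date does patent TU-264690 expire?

Earliest priority filing: 10 October 1985.
Base term: 10 October 1985 + 23 years → 10 October 2008.
Marketing Approval Extension: 1484 days claimed exceeds the 1373-day cap, so +1373 days → 14 July 2012.
Prosecution Delay Deduction: −350 days → 30 July 2011.

2011-07-30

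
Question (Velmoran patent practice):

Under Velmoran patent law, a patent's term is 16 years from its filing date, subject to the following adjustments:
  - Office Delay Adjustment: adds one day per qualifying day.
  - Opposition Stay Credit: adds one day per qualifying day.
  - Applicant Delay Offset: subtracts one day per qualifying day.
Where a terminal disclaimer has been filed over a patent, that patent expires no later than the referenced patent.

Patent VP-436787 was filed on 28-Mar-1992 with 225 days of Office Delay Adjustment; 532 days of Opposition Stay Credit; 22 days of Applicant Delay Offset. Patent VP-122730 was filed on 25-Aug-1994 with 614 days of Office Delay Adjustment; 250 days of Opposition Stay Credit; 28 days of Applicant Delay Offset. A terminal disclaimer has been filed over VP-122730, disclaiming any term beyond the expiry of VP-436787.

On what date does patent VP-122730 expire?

Natural term of VP-122730:
  Base: filing + 16 years → 25 August 2010.
  Office Delay Adjustment: +614 days → 30 April 2012.
  Opposition Stay Credit: +250 days → 5 January 2013.
  Applicant Delay Offset: −28 days → 8 December 2012.
Expiry of referenced patent VP-436787:
  Base: filing + 16 years → 28 March 2008.
  Office Delay Adjustment: +225 days → 8 November 2008.
  Opposition Stay Credit: +532 days → 24 April 2010.
  Applicant Delay Offset: −22 days → 2 April 2010.
Terminal disclaimer: VP-122730 expires on the earlier of 8 December 2012 and 2 April 2010.

April 2, 2010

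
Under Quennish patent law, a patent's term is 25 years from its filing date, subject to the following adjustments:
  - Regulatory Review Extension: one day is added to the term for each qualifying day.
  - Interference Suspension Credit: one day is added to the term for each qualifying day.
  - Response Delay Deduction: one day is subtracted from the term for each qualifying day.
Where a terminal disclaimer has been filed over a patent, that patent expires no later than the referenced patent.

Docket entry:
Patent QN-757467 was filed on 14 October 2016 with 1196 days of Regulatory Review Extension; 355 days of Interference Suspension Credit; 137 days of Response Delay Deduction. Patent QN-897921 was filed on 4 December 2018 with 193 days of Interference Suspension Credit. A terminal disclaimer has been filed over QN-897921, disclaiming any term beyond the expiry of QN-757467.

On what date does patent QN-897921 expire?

2044-06-14

Natural term of QN-897921:
  Base: filing + 25 years → 4 December 2043.
  Interference Suspension Credit: +193 days → 14 June 2044.
Expiry of referenced patent QN-757467:
  Base: filing + 25 years → 14 October 2041.
  Regulatory Review Extension: +1196 days → 22 January 2045.
  Interference Suspension Credit: +355 days → 12 January 2046.
  Response Delay Deduction: −137 days → 28 August 2045.
Terminal disclaimer: QN-897921 expires on the earlier of 14 June 2044 and 28 August 2045.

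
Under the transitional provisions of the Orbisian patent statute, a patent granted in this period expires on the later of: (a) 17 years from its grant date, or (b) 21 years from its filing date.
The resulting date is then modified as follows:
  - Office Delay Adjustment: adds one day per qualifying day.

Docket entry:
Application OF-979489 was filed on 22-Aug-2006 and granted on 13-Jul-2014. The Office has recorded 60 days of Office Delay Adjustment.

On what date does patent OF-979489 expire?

September 11, 2031

(a) grant + 17 years → 13 July 2031.
(b) filing + 21 years → 22 August 2027.
Later of the two: 13 July 2031.
Office Delay Adjustment: +60 days → 11 September 2031.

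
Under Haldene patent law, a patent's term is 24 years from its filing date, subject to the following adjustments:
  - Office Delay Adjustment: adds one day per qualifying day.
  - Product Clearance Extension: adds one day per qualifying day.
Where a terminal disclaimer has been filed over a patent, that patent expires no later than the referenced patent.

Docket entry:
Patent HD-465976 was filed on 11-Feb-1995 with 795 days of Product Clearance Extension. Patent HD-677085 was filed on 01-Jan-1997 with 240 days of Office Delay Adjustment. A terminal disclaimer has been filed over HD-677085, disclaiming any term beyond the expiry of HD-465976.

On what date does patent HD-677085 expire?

Natural term of HD-677085:
  Base: filing + 24 years → 1 January 2021.
  Office Delay Adjustment: +240 days → 29 August 2021.
Expiry of referenced patent HD-465976:
  Base: filing + 24 years → 11 February 2019.
  Product Clearance Extension: +795 days → 16 April 2021.
Terminal disclaimer: HD-677085 expires on the earlier of 29 August 2021 and 16 April 2021.

2021-04-16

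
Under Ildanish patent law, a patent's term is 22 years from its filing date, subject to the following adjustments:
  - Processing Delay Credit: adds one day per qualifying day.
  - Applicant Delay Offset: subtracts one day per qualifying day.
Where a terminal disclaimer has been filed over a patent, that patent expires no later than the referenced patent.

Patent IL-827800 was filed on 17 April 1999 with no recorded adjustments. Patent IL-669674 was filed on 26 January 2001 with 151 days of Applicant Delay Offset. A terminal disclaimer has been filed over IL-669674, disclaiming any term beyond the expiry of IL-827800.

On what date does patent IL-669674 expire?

2021-04-17

Natural term of IL-669674:
  Base: filing + 22 years → 26 January 2023.
  Applicant Delay Offset: −151 days → 28 August 2022.
Expiry of referenced patent IL-827800:
  Base: filing + 22 years → 17 April 2021.
Terminal disclaimer: IL-669674 expires on the earlier of 28 August 2022 and 17 April 2021.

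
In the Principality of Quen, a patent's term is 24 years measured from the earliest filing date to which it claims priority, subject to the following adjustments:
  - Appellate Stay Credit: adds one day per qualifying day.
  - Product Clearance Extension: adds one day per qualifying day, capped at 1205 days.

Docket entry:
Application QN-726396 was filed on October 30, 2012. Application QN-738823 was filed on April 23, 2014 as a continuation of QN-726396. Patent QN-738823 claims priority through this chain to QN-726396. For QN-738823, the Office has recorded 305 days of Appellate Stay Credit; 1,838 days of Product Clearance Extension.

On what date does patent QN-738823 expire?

2040-12-18

Earliest priority filing: 30 October 2012.
Base term: 30 October 2012 + 24 years → 30 October 2036.
Appellate Stay Credit: +305 days → 31 August 2037.
Product Clearance Extension: 1838 days claimed exceeds the 1205-day cap, so +1205 days → 18 December 2040.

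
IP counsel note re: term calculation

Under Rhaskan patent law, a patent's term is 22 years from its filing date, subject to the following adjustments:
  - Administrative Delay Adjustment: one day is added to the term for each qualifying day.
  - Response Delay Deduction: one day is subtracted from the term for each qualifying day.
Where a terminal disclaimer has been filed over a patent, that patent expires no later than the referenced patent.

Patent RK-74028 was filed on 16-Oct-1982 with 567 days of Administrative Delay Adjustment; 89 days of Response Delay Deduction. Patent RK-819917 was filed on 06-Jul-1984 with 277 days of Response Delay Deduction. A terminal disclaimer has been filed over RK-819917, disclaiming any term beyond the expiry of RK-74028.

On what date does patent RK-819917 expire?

Natural term of RK-819917:
  Base: filing + 22 years → 6 July 2006.
  Response Delay Deduction: −277 days → 2 October 2005.
Expiry of referenced patent RK-74028:
  Base: filing + 22 years → 16 October 2004.
  Administrative Delay Adjustment: +567 days → 6 May 2006.
  Response Delay Deduction: −89 days → 6 February 2006.
Terminal disclaimer: RK-819917 expires on the earlier of 2 October 2005 and 6 February 2006.

2005-10-02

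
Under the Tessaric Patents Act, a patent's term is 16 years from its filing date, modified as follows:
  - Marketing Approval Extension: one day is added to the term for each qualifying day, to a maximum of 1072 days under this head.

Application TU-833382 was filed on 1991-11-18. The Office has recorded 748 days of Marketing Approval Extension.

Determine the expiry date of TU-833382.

2009-12-05

Base term: filing date + 16 years → 18 November 2007.
Marketing Approval Extension: 748 days (within the 1072-day cap) → +748 days → 5 December 2009.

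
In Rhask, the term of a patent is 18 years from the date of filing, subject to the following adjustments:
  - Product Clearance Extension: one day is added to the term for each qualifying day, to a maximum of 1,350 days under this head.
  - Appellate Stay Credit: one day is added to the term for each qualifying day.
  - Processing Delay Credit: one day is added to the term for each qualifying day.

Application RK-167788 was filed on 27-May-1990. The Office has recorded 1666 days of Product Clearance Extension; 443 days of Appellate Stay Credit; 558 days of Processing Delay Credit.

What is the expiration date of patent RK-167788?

2014-11-03

Base term: filing date + 18 years → 27 May 2008.
Product Clearance Extension: 1666 days claimed exceeds the 1350-day cap, so +1350 days → 6 February 2012.
Appellate Stay Credit: +443 days → 24 April 2013.
Processing Delay Credit: +558 days → 3 November 2014.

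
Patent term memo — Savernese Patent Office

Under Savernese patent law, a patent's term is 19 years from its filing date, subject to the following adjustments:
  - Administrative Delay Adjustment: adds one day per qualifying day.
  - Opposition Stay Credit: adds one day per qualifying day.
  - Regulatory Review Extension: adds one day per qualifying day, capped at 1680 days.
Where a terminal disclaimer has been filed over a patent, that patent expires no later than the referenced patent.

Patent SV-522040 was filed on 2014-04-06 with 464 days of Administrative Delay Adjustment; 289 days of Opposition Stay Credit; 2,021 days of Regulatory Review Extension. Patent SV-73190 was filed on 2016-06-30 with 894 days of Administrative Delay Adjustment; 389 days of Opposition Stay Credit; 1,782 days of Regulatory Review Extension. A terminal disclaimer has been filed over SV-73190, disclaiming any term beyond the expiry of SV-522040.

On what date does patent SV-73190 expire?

2039-12-04

Natural term of SV-73190:
  Base: filing + 19 years → 30 June 2035.
  Administrative Delay Adjustment: +894 days → 10 December 2037.
  Opposition Stay Credit: +389 days → 3 January 2039.
  Regulatory Review Extension: 1782 days claimed exceeds the 1680-day cap, so +1680 days → 10 August 2043.
Expiry of referenced patent SV-522040:
  Base: filing + 19 years → 6 April 2033.
  Administrative Delay Adjustment: +464 days → 14 July 2034.
  Opposition Stay Credit: +289 days → 29 April 2035.
  Regulatory Review Extension: 2021 days claimed exceeds the 1680-day cap, so +1680 days → 4 December 2039.
Terminal disclaimer: SV-73190 expires on the earlier of 10 August 2043 and 4 December 2039.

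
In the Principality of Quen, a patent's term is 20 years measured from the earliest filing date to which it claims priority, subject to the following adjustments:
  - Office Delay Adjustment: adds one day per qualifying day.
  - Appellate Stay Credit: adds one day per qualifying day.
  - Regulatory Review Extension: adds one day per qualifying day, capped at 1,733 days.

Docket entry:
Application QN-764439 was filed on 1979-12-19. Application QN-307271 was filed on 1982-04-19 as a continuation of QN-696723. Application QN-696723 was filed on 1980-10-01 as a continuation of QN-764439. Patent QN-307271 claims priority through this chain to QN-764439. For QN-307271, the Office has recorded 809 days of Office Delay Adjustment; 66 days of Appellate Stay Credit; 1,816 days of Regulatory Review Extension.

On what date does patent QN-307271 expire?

2007-02-08

Earliest priority filing: 19 December 1979.
Base term: 19 December 1979 + 20 years → 19 December 1999.
Office Delay Adjustment: +809 days → 7 March 2002.
Appellate Stay Credit: +66 days → 12 May 2002.
Regulatory Review Extension: 1816 days claimed exceeds the 1733-day cap, so +1733 days → 8 February 2007.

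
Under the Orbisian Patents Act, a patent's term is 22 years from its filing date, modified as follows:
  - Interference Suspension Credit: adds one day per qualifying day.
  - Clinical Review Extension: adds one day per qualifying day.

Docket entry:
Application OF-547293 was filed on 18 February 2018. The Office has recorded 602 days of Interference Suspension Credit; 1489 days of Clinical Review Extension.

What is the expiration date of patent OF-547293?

Base term: filing date + 22 years → 18 February 2040.
Interference Suspension Credit: +602 days → 12 October 2041.
Clinical Review Extension: +1489 days → 9 November 2045.

November 9, 2045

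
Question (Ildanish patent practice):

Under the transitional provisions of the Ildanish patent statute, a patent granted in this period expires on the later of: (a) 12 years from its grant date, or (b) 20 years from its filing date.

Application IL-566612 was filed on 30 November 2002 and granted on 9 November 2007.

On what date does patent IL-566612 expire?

November 30, 2022

(a) grant + 12 years → 9 November 2019.
(b) filing + 20 years → 30 November 2022.
Later of the two: 30 November 2022.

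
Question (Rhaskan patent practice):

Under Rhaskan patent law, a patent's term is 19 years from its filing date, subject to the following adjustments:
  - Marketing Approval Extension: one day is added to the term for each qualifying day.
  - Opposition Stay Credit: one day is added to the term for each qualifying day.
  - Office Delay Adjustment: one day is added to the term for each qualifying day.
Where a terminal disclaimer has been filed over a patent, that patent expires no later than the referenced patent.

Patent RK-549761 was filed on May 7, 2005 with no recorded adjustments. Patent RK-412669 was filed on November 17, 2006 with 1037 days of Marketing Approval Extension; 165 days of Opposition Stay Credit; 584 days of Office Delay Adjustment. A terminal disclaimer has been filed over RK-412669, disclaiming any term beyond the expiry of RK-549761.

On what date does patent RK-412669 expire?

2024-05-07

Natural term of RK-412669:
  Base: filing + 19 years → 17 November 2025.
  Marketing Approval Extension: +1037 days → 19 September 2028.
  Opposition Stay Credit: +165 days → 3 March 2029.
  Office Delay Adjustment: +584 days → 8 October 2030.
Expiry of referenced patent RK-549761:
  Base: filing + 19 years → 7 May 2024.
Terminal disclaimer: RK-412669 expires on the earlier of 8 October 2030 and 7 May 2024.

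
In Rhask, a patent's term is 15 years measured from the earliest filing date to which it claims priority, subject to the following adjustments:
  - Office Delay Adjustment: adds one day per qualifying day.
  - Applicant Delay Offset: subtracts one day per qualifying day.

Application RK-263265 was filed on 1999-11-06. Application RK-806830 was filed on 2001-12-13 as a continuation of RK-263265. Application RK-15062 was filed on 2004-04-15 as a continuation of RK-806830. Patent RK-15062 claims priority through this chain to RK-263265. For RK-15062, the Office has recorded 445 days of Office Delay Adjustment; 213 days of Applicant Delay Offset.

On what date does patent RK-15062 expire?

Earliest priority filing: 6 November 1999.
Base term: 6 November 1999 + 15 years → 6 November 2014.
Office Delay Adjustment: +445 days → 25 January 2016.
Applicant Delay Offset: −213 days → 26 June 2015.

2015-06-26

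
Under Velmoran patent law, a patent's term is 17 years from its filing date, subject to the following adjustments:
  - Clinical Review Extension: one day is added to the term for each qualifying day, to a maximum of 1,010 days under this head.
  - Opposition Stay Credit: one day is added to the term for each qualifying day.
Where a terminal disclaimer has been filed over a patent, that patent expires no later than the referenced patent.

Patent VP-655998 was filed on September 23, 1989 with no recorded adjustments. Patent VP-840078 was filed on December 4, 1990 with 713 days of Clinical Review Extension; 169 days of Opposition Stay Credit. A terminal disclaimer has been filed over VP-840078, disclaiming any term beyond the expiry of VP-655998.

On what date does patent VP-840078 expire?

2006-09-23

Natural term of VP-840078:
  Base: filing + 17 years → 4 December 2007.
  Clinical Review Extension: 713 days (within the 1010-day cap) → +713 days → 16 November 2009.
  Opposition Stay Credit: +169 days → 4 May 2010.
Expiry of referenced patent VP-655998:
  Base: filing + 17 years → 23 September 2006.
Terminal disclaimer: VP-840078 expires on the earlier of 4 May 2010 and 23 September 2006.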